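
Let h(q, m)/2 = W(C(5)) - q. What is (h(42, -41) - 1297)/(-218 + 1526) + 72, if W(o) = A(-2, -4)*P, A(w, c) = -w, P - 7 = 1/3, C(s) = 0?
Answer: 278473/3924 ≈ 70.967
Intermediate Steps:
P = 22/3 (P = 7 + 1/3 = 7 + ⅓ = 22/3 ≈ 7.3333)
W(o) = 44/3 (W(o) = -1*(-2)*(22/3) = 2*(22/3) = 44/3)
h(q, m) = 88/3 - 2*q (h(q, m) = 2*(44/3 - q) = 88/3 - 2*q)
(h(42, -41) - 1297)/(-218 + 1526) + 72 = ((88/3 - 2*42) - 1297)/(-218 + 1526) + 72 = ((88/3 - 84) - 1297)/1308 + 72 = (-164/3 - 1297)*(1/1308) + 72 = -4055/3*1/1308 + 72 = -4055/3924 + 72 = 278473/3924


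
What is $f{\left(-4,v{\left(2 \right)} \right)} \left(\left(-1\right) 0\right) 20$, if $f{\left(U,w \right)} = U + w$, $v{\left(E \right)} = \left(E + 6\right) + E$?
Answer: $0$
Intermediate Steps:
$v{\left(E \right)} = 6 + 2 E$ ($v{\left(E \right)} = \left(6 + E\right) + E = 6 + 2 E$)
$f{\left(-4,v{\left(2 \right)} \right)} \left(\left(-1\right) 0\right) 20 = \left(-4 + \left(6 + 2 \cdot 2\right)\right) \left(\left(-1\right) 0\right) 20 = \left(-4 + \left(6 + 4\right)\right) 0 \cdot 20 = \left(-4 + 10\right) 0 \cdot 20 = 6 \cdot 0 \cdot 20 = 0 \cdot 20 = 0$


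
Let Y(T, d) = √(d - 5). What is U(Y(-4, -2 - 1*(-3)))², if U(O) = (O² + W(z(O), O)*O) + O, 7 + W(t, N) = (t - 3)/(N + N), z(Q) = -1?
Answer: -108 + 144*I ≈ -108.0 + 144.0*I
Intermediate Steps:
W(t, N) = -7 + (-3 + t)/(2*N) (W(t, N) = -7 + (t - 3)/(N + N) = -7 + (-3 + t)/((2*N)) = -7 + (-3 + t)*(1/(2*N)) = -7 + (-3 + t)/(2*N))
Y(T, d) = √(-5 + d)
U(O) = -2 + O² - 6*O (U(O) = (O² + ((-3 - 1 - 14*O)/(2*O))*O) + O = (O² + ((-4 - 14*O)/(2*O))*O) + O = (O² + (-2 - 7*O)) + O = (-2 + O² - 7*O) + O = -2 + O² - 6*O)
U(Y(-4, -2 - 1*(-3)))² = (-2 + (√(-5 + (-2 - 1*(-3))))² - 6*√(-5 + (-2 - 1*(-3))))² = (-2 + (√(-5 + (-2 + 3)))² - 6*√(-5 + (-2 + 3)))² = (-2 + (√(-5 + 1))² - 6*√(-5 + 1))² = (-2 + (√(-4))² - 12*I)² = (-2 + (2*I)² - 12*I)² = (-2 - 4 - 12*I)² = (-6 - 12*I)²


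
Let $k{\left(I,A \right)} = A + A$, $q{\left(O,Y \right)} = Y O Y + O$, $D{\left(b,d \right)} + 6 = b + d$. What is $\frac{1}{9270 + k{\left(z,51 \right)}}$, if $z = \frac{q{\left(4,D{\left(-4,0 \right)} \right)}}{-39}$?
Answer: $\frac{1}{9372} \approx 0.0001067$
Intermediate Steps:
$D{\left(b,d \right)} = -6 + b + d$ ($D{\left(b,d \right)} = -6 + \left(b + d\right) = -6 + b + d$)
$q{\left(O,Y \right)} = O + O Y^{2}$ ($q{\left(O,Y \right)} = O Y Y + O = O Y^{2} + O = O + O Y^{2}$)
$z = - \frac{404}{39}$ ($z = \frac{4 \left(1 + \left(-6 - 4 + 0\right)^{2}\right)}{-39} = 4 \left(1 + \left(-10\right)^{2}\right) \left(- \frac{1}{39}\right) = 4 \left(1 + 100\right) \left(- \frac{1}{39}\right) = 4 \cdot 101 \left(- \frac{1}{39}\right) = 404 \left(- \frac{1}{39}\right) = - \frac{404}{39} \approx -10.359$)
$k{\left(I,A \right)} = 2 A$
$\frac{1}{9270 + k{\left(z,51 \right)}} = \frac{1}{9270 + 2 \cdot 51} = \frac{1}{9270 + 102} = \frac{1}{9372}$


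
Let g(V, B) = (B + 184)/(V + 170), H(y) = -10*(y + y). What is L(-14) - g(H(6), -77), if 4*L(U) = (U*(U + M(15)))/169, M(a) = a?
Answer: -9129/4225 ≈ -2.1607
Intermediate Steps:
H(y) = -20*y
g(V, B) = (184 + B)/(170 + V)
L(U) = U*(15 + U)/676 (L(U) = ((U*(U + 15))/169)/4 = ((U*(15 + U))*(1/169))/4 = (U*(15 + U)/169)/4 = U*(15 + U)/676)
L(-14) - g(H(6), -77) = (1/676)*(-14)*(15 - 14) - (184 - 77)/(170 - 20*6) = (1/676)*(-14)*1 - 107/(170 - 120) = -7/338 - 107/50 = -9129/4225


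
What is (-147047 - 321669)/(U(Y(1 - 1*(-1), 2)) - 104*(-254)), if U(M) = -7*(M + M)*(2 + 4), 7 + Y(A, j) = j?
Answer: -117179/6709 ≈ -17.466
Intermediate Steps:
Y(A, j) = -7 + j
U(M) = -84*M (U(M) = -7*2*M*6 = -84*M)
(-147047 - 321669)/(U(Y(1 - 1*(-1), 2)) - 104*(-254)) = (-147047 - 321669)/(-84*(-7 + 2) - 104*(-254)) = -468716/(-84*(-5) + 26416) = -468716/(420 + 26416) = -468716/26836 = -468716*1/26836 = -117179/6709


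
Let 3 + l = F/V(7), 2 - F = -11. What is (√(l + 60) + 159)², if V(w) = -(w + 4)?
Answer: (1749 + √6754)²/121 ≈ 27713.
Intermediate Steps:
F = 13 (F = 2 - 1*(-11) = 2 + 11 = 13)
V(w) = -4 - w (V(w) = -(4 + w) = -4 - w)
l = -46/11 (l = -3 + 13/(-4 - 1*7) = -3 + 13/(-4 - 7) = -3 + 13/(-11) = -3 + 13*(-1/11) = -3 - 13/11 = -46/11 ≈ -4.1818)
(√(l + 60) + 159)² = (√(-46/11 + 60) + 159)² = (√(614/11) + 159)² = (√6754/11 + 159)² = (159 + √6754/11)²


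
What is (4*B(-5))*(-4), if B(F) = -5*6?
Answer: 480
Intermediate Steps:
B(F) = -30
(4*B(-5))*(-4) = (4*(-30))*(-4) = -120*(-4) = 480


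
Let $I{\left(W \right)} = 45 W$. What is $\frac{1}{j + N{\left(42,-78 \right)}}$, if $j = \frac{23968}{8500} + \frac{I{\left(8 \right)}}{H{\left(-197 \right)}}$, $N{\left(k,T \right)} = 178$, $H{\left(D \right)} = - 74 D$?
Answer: $\frac{15489125}{2801122438} \approx 0.0055296$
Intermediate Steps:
$j = \frac{44058188}{15489125}$ ($j = \frac{23968}{8500} + \frac{45 \cdot 8}{\left(-74\right) \left(-197\right)} = 23968 \cdot \frac{1}{8500} + \frac{360}{14578} = \frac{5992}{2125} + 360 \cdot \frac{1}{14578} = \frac{5992}{2125} + \frac{180}{7289} = \frac{44058188}{15489125} \approx 2.8445$)
$\frac{1}{j + N{\left(42,-78 \right)}} = \frac{1}{\frac{44058188}{15489125} + 178} = \frac{1}{\frac{2801122438}{15489125}} = \frac{15489125}{2801122438}$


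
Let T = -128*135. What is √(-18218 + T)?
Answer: I*√35498 ≈ 188.41*I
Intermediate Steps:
T = -17280
√(-18218 + T) = √(-18218 - 17280) = √(-35498) = I*√35498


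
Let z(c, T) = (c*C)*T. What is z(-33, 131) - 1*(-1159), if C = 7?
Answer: -29102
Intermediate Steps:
z(c, T) = 7*T*c (z(c, T) = (c*7)*T = (7*c)*T = 7*T*c)
z(-33, 131) - 1*(-1159) = 7*131*(-33) - 1*(-1159) = -30261 + 1159 = -29102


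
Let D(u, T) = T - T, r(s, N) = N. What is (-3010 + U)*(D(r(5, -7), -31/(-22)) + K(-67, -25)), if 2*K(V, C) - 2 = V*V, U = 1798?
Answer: -2721546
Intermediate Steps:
D(u, T) = 0
K(V, C) = 1 + V²/2 (K(V, C) = 1 + (V*V)/2 = 1 + V²/2)
(-3010 + U)*(D(r(5, -7), -31/(-22)) + K(-67, -25)) = (-3010 + 1798)*(0 + (1 + (½)*(-67)²)) = -1212*(0 + (1 + (½)*4489)) = -1212*(0 + (1 + 4489/2)) = -1212*(0 + 4491/2) = -1212*4491/2 = -2721546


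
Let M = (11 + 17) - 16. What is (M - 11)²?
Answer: 1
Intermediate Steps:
M = 12 (M = 28 - 16 = 12)
(M - 11)² = (12 - 11)² = 1² = 1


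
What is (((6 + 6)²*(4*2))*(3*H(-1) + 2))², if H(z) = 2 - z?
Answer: 160579584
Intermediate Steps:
(((6 + 6)²*(4*2))*(3*H(-1) + 2))² = (((6 + 6)²*(4*2))*(3*(2 - 1*(-1)) + 2))² = ((12²*8)*(3*(2 + 1) + 2))² = ((144*8)*(3*3 + 2))² = (1152*(9 + 2))² = (1152*11)² = 12672² = 160579584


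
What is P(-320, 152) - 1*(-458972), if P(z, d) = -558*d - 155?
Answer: 374001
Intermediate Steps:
P(z, d) = -155 - 558*d
P(-320, 152) - 1*(-458972) = (-155 - 558*152) - 1*(-458972) = (-155 - 84816) + 458972 = -84971 + 458972 = 374001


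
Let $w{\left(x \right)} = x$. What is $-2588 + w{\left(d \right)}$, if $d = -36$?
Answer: $-2624$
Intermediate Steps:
$-2588 + w{\left(d \right)} = -2588 - 36 = -2624$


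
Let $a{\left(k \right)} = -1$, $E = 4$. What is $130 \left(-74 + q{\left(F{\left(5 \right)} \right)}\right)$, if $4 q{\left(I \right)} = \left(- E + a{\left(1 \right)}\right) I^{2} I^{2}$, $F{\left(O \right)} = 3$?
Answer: $- \frac{45565}{2} \approx -22783.0$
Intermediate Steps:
$q{\left(I \right)} = - \frac{5 I^{4}}{4}$ ($q{\left(I \right)} = \frac{\left(\left(-1\right) 4 - 1\right) I^{2} I^{2}}{4} = \frac{\left(-4 - 1\right) I^{2} I^{2}}{4} = \frac{- 5 I^{2} I^{2}}{4} = \frac{\left(-5\right) I^{4}}{4} = - \frac{5 I^{4}}{4}$)
$130 \left(-74 + q{\left(F{\left(5 \right)} \right)}\right) = 130 \left(-74 - \frac{5 \cdot 3^{4}}{4}\right) = 130 \left(-74 - \frac{405}{4}\right) = 130 \left(- \frac{701}{4}\right) = - \frac{45565}{2}$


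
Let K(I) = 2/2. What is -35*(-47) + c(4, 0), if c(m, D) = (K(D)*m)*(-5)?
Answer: 1625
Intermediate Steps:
K(I) = 1 (K(I) = 2*(½) = 1)
c(m, D) = -5*m (c(m, D) = (1*m)*(-5) = m*(-5) = -5*m)
-35*(-47) + c(4, 0) = -35*(-47) - 5*4 = 1645 - 20 = 1625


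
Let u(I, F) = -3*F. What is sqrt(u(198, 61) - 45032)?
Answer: I*sqrt(45215) ≈ 212.64*I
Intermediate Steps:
sqrt(u(198, 61) - 45032) = sqrt(-3*61 - 45032) = sqrt(-183 - 45032) = sqrt(-45215) = I*sqrt(45215)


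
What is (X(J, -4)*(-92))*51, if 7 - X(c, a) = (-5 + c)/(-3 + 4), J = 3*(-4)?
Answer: -112608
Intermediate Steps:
J = -12
X(c, a) = 12 - c (X(c, a) = 7 - (-5 + c)/(-3 + 4) = 7 - (-5 + c)/1 = 7 - (-5 + c) = 7 + (5 - c) = 12 - c)
(X(J, -4)*(-92))*51 = ((12 - 1*(-12))*(-92))*51 = ((12 + 12)*(-92))*51 = (24*(-92))*51 = -2208*51 = -112608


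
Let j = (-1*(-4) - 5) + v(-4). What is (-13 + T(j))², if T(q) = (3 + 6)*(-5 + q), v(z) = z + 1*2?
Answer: 7225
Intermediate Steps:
v(z) = 2 + z (v(z) = z + 2 = 2 + z)
j = -3 (j = (-1*(-4) - 5) + (2 - 4) = (4 - 5) - 2 = -1 - 2 = -3)
T(q) = -45 + 9*q (T(q) = 9*(-5 + q) = -45 + 9*q)
(-13 + T(j))² = (-13 + (-45 + 9*(-3)))² = (-13 + (-45 - 27))² = (-13 - 72)² = (-85)² = 7225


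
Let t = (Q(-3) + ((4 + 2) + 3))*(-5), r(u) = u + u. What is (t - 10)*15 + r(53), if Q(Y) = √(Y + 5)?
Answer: -719 - 75*√2 ≈ -825.07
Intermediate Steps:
Q(Y) = √(5 + Y)
r(u) = 2*u
t = -45 - 5*√2 (t = (√(5 - 3) + ((4 + 2) + 3))*(-5) = (√2 + (6 + 3))*(-5) = (√2 + 9)*(-5) = (9 + √2)*(-5) = -45 - 5*√2 ≈ -52.071)
(t - 10)*15 + r(53) = ((-45 - 5*√2) - 10)*15 + 2*53 = (-55 - 5*√2)*15 + 106 = (-825 - 75*√2) + 106 = -719 - 75*√2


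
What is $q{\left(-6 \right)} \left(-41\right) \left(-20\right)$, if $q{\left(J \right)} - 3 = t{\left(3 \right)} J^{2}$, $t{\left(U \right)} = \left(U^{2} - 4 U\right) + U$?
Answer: $2460$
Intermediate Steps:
$t{\left(U \right)} = U^{2} - 3 U$
$q{\left(J \right)} = 3$ ($q{\left(J \right)} = 3 + 3 \left(-3 + 3\right) J^{2} = 3 + 3 \cdot 0 J^{2} = 3 + 0 J^{2} = 3 + 0 = 3$)
$q{\left(-6 \right)} \left(-41\right) \left(-20\right) = 3 \left(-41\right) \left(-20\right) = \left(-123\right) \left(-20\right) = 2460$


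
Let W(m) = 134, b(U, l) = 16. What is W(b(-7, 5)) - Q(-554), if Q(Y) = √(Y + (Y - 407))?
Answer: 134 - I*√1515 ≈ 134.0 - 38.923*I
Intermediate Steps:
Q(Y) = √(-407 + 2*Y) (Q(Y) = √(Y + (-407 + Y)) = √(-407 + 2*Y))
W(b(-7, 5)) - Q(-554) = 134 - √(-407 + 2*(-554)) = 134 - √(-407 - 1108) = 134 - √(-1515) = 134 - I*√1515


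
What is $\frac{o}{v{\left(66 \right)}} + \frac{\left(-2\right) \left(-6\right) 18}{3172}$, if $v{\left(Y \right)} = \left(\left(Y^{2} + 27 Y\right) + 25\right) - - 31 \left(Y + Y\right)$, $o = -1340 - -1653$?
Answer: $\frac{801979}{8132215} \approx 0.098618$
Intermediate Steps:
$o = 313$ ($o = -1340 + 1653 = 313$)
$v{\left(Y \right)} = 25 + Y^{2} + 89 Y$ ($v{\left(Y \right)} = \left(25 + Y^{2} + 27 Y\right) - - 31 \cdot 2 Y = \left(25 + Y^{2} + 27 Y\right) - - 62 Y = \left(25 + Y^{2} + 27 Y\right) + 62 Y = 25 + Y^{2} + 89 Y$)
$\frac{o}{v{\left(66 \right)}} + \frac{\left(-2\right) \left(-6\right) 18}{3172} = \frac{313}{25 + 66^{2} + 89 \cdot 66} + \frac{\left(-2\right) \left(-6\right) 18}{3172} = \frac{313}{25 + 4356 + 5874} + 12 \cdot 18 \cdot \frac{1}{3172} = \frac{313}{10255} + 216 \cdot \frac{1}{3172} = 313 \cdot \frac{1}{10255} + \frac{54}{793} = \frac{313}{10255} + \frac{54}{793} = \frac{801979}{8132215}$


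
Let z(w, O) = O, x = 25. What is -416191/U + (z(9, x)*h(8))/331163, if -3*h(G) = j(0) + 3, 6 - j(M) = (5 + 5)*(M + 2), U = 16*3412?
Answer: -413466167599/54236551488 ≈ -7.6234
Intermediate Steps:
U = 54592
j(M) = -14 - 10*M (j(M) = 6 - (5 + 5)*(M + 2) = 6 - 10*(2 + M) = 6 - (20 + 10*M) = 6 + (-20 - 10*M) = -14 - 10*M)
h(G) = 11/3 (h(G) = -((-14 - 10*0) + 3)/3 = -((-14 + 0) + 3)/3 = -(-14 + 3)/3 = -⅓*(-11) = 11/3)
-416191/U + (z(9, x)*h(8))/331163 = -416191/54592 + (25*(11/3))/331163 = -416191*1/54592 + (275/3)*(1/331163) = -416191/54592 + 275/993489 = -413466167599/54236551488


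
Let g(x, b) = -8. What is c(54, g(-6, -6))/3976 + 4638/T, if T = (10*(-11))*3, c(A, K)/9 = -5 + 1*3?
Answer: -1537219/109340 ≈ -14.059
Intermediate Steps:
c(A, K) = -18 (c(A, K) = 9*(-5 + 1*3) = 9*(-5 + 3) = 9*(-2) = -18)
T = -330 (T = -110*3 = -330)
c(54, g(-6, -6))/3976 + 4638/T = -18/3976 + 4638/(-330) = -18*1/3976 + 4638*(-1/330) = -9/1988 - 773/55 = -1537219/109340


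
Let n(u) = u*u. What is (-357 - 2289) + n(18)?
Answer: -2322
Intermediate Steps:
n(u) = u²
(-357 - 2289) + n(18) = (-357 - 2289) + 18² = -2646 + 324 = -2322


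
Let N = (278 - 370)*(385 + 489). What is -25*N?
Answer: 2010200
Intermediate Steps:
N = -80408 (N = -92*874 = -80408)
-25*N = -25*(-80408) = 2010200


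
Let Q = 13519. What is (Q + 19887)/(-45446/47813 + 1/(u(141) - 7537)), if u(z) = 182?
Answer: -11747708128690/334303143 ≈ -35141.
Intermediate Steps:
(Q + 19887)/(-45446/47813 + 1/(u(141) - 7537)) = (13519 + 19887)/(-45446/47813 + 1/(182 - 7537)) = 33406/(-45446*1/47813 + 1/(-7355)) = 33406/(-45446/47813 - 1/7355) = 33406/(-334303143/351664615) = 33406*(-351664615/334303143) = -11747708128690/334303143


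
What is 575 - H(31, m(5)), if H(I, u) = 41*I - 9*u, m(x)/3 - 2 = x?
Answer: -507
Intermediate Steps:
m(x) = 6 + 3*x
H(I, u) = -9*u + 41*I
575 - H(31, m(5)) = 575 - (-9*(6 + 3*5) + 41*31) = 575 - (-9*(6 + 15) + 1271) = 575 - (-9*21 + 1271) = 575 - (-189 + 1271) = 575 - 1*1082 = 575 - 1082 = -507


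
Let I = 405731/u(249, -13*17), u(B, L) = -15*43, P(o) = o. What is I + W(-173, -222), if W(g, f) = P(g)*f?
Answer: 24366139/645 ≈ 37777.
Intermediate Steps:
u(B, L) = -645
W(g, f) = f*g (W(g, f) = g*f = f*g)
I = -405731/645 (I = 405731/(-645) = 405731*(-1/645) = -405731/645 ≈ -629.04)
I + W(-173, -222) = -405731/645 - 222*(-173) = -405731/645 + 38406 = 24366139/645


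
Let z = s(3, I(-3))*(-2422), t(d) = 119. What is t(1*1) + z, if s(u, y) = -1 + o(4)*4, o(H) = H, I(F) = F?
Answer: -36211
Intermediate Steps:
s(u, y) = 15 (s(u, y) = -1 + 4*4 = -1 + 16 = 15)
z = -36330 (z = 15*(-2422) = -36330)
t(1*1) + z = 119 - 36330 = -36211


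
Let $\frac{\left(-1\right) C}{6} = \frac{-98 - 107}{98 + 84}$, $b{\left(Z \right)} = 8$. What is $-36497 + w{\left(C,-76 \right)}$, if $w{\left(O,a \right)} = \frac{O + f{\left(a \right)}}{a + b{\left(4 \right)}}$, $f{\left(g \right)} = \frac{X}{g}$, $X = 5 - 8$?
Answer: $- \frac{17164148149}{470288} \approx -36497.0$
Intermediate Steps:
$X = -3$ ($X = 5 - 8 = -3$)
$C = \frac{615}{91}$ ($C = - 6 \frac{-98 - 107}{98 + 84} = - 6 \left(- \frac{205}{182}\right) = - 6 \left(\left(-205\right) \frac{1}{182}\right) = \left(-6\right) \left(- \frac{205}{182}\right) = \frac{615}{91} \approx 6.7582$)
$f{\left(g \right)} = - \frac{3}{g}$
$w{\left(O,a \right)} = \frac{O - \frac{3}{a}}{8 + a}$ ($w{\left(O,a \right)} = \frac{O - \frac{3}{a}}{a + 8} = \frac{O - \frac{3}{a}}{8 + a}$)
$-36497 + w{\left(C,-76 \right)} = -36497 + \frac{-3 + \frac{615}{91} \left(-76\right)}{\left(-76\right) \left(8 - 76\right)} = -36497 - \frac{-3 - \frac{46740}{91}}{76 \left(-68\right)} = -36497 - \left(- \frac{1}{5168}\right) \left(- \frac{47013}{91}\right) = -36497 - \frac{47013}{470288} = - \frac{17164148149}{470288}$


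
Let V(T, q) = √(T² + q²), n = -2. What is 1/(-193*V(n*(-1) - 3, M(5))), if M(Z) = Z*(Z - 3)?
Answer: -√101/19493 ≈ -0.00051556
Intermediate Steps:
M(Z) = Z*(-3 + Z)
1/(-193*V(n*(-1) - 3, M(5))) = 1/(-193*√((-2*(-1) - 3)² + (5*(-3 + 5))²)) = 1/(-193*√((2 - 3)² + (5*2)²)) = 1/(-193*√((-1)² + 10²)) = 1/(-193*√(1 + 100)) = 1/(-193*√101) = -√101/19493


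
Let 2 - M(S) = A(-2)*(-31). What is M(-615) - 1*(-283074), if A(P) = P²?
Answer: 283200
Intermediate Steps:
M(S) = 126 (M(S) = 2 - (-2)²*(-31) = 2 - 4*(-31) = 2 - 1*(-124) = 2 + 124 = 126)
M(-615) - 1*(-283074) = 126 - 1*(-283074) = 126 + 283074 = 283200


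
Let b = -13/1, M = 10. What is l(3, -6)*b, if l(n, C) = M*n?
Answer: -390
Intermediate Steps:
l(n, C) = 10*n
b = -13 (b = -13*1 = -13)
l(3, -6)*b = (10*3)*(-13) = 30*(-13) = -390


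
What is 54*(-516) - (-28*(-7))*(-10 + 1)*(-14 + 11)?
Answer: -33156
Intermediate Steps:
54*(-516) - (-28*(-7))*(-10 + 1)*(-14 + 11) = -27864 - 196*(-9*(-3)) = -27864 - 196*27 = -27864 - 1*5292 = -27864 - 5292 = -33156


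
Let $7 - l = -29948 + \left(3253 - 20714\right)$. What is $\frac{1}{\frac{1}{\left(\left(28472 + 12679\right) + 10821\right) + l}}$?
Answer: $99388$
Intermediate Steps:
$l = 47416$ ($l = 7 - \left(-29948 + \left(3253 - 20714\right)\right) = 7 - \left(-29948 - 17461\right) = 7 - -47409 = 7 + 47409 = 47416$)
$\frac{1}{\frac{1}{\left(\left(28472 + 12679\right) + 10821\right) + l}} = \frac{1}{\frac{1}{\left(\left(28472 + 12679\right) + 10821\right) + 47416}} = \frac{1}{\frac{1}{\left(41151 + 10821\right) + 47416}} = \frac{1}{\frac{1}{51972 + 47416}} = \frac{1}{\frac{1}{99388}} = 99388$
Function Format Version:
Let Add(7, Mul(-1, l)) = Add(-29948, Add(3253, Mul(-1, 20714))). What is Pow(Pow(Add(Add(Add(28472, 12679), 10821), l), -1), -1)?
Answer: 99388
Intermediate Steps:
l = 47416 (l = Add(7, Mul(-1, Add(-29948, Add(3253, Mul(-1, 20714))))) = Add(7, Mul(-1, Add(-29948, Add(3253, -20714)))) = Add(7, Mul(-1, Add(-29948, -17461))) = Add(7, Mul(-1, -47409)) = Add(7, 47409) = 47416)
Pow(Pow(Add(Add(Add(28472, 12679), 10821), l), -1), -1) = Pow(Pow(Add(Add(Add(28472, 12679), 10821), 47416), -1), -1) = Pow(Pow(Add(Add(41151, 10821), 47416), -1), -1) = Pow(Pow(Add(51972, 47416), -1), -1) = Pow(Pow(99388, -1), -1) = Pow(Rational(1, 99388), -1) = 99388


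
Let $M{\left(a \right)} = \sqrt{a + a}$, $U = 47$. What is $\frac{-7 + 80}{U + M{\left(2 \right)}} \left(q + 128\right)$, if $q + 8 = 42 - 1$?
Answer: $\frac{1679}{7} \approx 239.86$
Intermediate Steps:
$q = 33$ ($q = -8 + \left(42 - 1\right) = -8 + 41 = 33$)
$M{\left(a \right)} = \sqrt{2} \sqrt{a}$ ($M{\left(a \right)} = \sqrt{2 a} = \sqrt{2} \sqrt{a}$)
$\frac{-7 + 80}{U + M{\left(2 \right)}} \left(q + 128\right) = \frac{-7 + 80}{47 + \sqrt{2} \sqrt{2}} \left(33 + 128\right) = \frac{73}{47 + 2} \cdot 161 = \frac{73}{49} \cdot 161 = \frac{1679}{7}$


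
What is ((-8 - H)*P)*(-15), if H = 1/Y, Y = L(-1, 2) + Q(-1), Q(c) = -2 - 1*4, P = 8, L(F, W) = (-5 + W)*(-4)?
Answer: 980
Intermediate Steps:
L(F, W) = 20 - 4*W
Q(c) = -6 (Q(c) = -2 - 4 = -6)
Y = 6 (Y = (20 - 4*2) - 6 = (20 - 8) - 6 = 12 - 6 = 6)
H = ⅙ (H = 1/6 = ⅙ ≈ 0.16667)
((-8 - H)*P)*(-15) = ((-8 - 1*⅙)*8)*(-15) = ((-8 - ⅙)*8)*(-15) = -49/6*8*(-15) = -196/3*(-15) = 980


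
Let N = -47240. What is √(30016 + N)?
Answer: 2*I*√4306 ≈ 131.24*I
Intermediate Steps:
√(30016 + N) = √(30016 - 47240) = √(-17224) = 2*I*√4306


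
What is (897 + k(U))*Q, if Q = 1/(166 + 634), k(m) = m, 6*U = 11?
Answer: 5393/4800 ≈ 1.1235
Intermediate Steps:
U = 11/6 (U = (⅙)*11 = 11/6 ≈ 1.8333)
Q = 1/800 ≈ 0.0012500
(897 + k(U))*Q = (897 + 11/6)*(1/800) = (5393/6)*(1/800) = 5393/4800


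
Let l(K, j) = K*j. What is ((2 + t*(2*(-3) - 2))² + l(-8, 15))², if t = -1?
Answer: 400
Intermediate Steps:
((2 + t*(2*(-3) - 2))² + l(-8, 15))² = ((2 - (2*(-3) - 2))² - 8*15)² = ((2 - (-6 - 2))² - 120)² = ((2 - 1*(-8))² - 120)² = ((2 + 8)² - 120)² = (10² - 120)² = (100 - 120)² = (-20)² = 400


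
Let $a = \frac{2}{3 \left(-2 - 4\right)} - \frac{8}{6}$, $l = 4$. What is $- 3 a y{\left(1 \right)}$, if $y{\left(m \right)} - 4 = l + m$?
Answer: $39$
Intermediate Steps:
$y{\left(m \right)} = 8 + m$ ($y{\left(m \right)} = 4 + \left(4 + m\right) = 8 + m$)
$a = - \frac{13}{9}$ ($a = \frac{2}{3 \left(-6\right)} - \frac{4}{3} = \frac{2}{-18} - \frac{4}{3} = 2 \left(- \frac{1}{18}\right) - \frac{4}{3} = - \frac{1}{9} - \frac{4}{3} = - \frac{13}{9} \approx -1.4444$)
$- 3 a y{\left(1 \right)} = \left(-3\right) \left(- \frac{13}{9}\right) \left(8 + 1\right) = \frac{13}{3} \cdot 9 = 39$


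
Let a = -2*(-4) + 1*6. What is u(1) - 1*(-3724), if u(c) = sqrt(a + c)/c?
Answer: 3724 + sqrt(15) ≈ 3727.9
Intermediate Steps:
a = 14 (a = 8 + 6 = 14)
u(c) = sqrt(14 + c)/c
u(1) - 1*(-3724) = sqrt(14 + 1)/1 - 1*(-3724) = 1*sqrt(15) + 3724 = sqrt(15) + 3724 = 3724 + sqrt(15)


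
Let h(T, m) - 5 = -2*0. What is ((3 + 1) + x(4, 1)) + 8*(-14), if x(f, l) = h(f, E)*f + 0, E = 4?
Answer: -88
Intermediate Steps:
h(T, m) = 5 (h(T, m) = 5 - 2*0 = 5 + 0 = 5)
x(f, l) = 5*f (x(f, l) = 5*f + 0 = 5*f)
((3 + 1) + x(4, 1)) + 8*(-14) = ((3 + 1) + 5*4) + 8*(-14) = (4 + 20) - 112 = 24 - 112 = -88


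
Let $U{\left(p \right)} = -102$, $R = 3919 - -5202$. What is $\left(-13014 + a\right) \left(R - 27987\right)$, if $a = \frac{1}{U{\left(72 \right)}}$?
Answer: $\frac{12521637757}{51} \approx 2.4552 \cdot 10^{8}$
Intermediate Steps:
$R = 9121$ ($R = 3919 + 5202 = 9121$)
$a = - \frac{1}{102}$ ($a = \frac{1}{-102} = - \frac{1}{102} \approx -0.0098039$)
$\left(-13014 + a\right) \left(R - 27987\right) = \left(-13014 - \frac{1}{102}\right) \left(9121 - 27987\right) = \left(- \frac{1327429}{102}\right) \left(-18866\right) = \frac{12521637757}{51}$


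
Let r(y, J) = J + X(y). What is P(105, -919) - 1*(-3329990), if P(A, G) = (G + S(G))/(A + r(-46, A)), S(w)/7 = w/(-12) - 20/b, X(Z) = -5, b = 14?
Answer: 39959857/12 ≈ 3.3300e+6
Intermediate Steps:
S(w) = -10 - 7*w/12 (S(w) = 7*(w/(-12) - 20/14) = 7*(w*(-1/12) - 20*1/14) = 7*(-w/12 - 10/7) = 7*(-10/7 - w/12) = -10 - 7*w/12)
r(y, J) = -5 + J (r(y, J) = J - 5 = -5 + J)
P(A, G) = (-10 + 5*G/12)/(-5 + 2*A) (P(A, G) = (G + (-10 - 7*G/12))/(A + (-5 + A)) = (-10 + 5*G/12)/(-5 + 2*A))
P(105, -919) - 1*(-3329990) = 5*(-24 - 919)/(12*(-5 + 2*105)) - 1*(-3329990) = (5/12)*(-943)/(-5 + 210) + 3329990 = (5/12)*(-943)/205 + 3329990 = (5/12)*(1/205)*(-943) + 3329990 = -23/12 + 3329990 = 39959857/12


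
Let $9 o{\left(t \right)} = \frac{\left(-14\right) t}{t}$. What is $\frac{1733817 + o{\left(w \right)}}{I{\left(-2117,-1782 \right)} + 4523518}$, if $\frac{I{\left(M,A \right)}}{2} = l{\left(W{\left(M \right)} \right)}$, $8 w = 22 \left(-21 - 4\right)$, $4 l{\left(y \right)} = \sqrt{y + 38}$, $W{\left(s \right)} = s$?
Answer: $\frac{282346033378408}{736639743486375} - \frac{31208678 i \sqrt{231}}{245546581162125} \approx 0.38329 - 1.9317 \cdot 10^{-6} i$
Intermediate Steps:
$l{\left(y \right)} = \frac{\sqrt{38 + y}}{4}$ ($l{\left(y \right)} = \frac{\sqrt{y + 38}}{4} = \frac{\sqrt{38 + y}}{4}$)
$w = - \frac{275}{4}$ ($w = \frac{22 \left(-21 - 4\right)}{8} = \frac{22 \left(-25\right)}{8} = \frac{1}{8} \left(-550\right) = - \frac{275}{4} \approx -68.75$)
$I{\left(M,A \right)} = \frac{\sqrt{38 + M}}{2}$ ($I{\left(M,A \right)} = 2 \frac{\sqrt{38 + M}}{4} = \frac{\sqrt{38 + M}}{2}$)
$o{\left(t \right)} = - \frac{14}{9}$ ($o{\left(t \right)} = \frac{- 14 t \frac{1}{t}}{9} = \frac{1}{9} \left(-14\right) = - \frac{14}{9}$)
$\frac{1733817 + o{\left(w \right)}}{I{\left(-2117,-1782 \right)} + 4523518} = \frac{1733817 - \frac{14}{9}}{\frac{\sqrt{38 - 2117}}{2} + 4523518} = \frac{15604339}{9 \left(\frac{\sqrt{-2079}}{2} + 4523518\right)} = \frac{15604339}{9 \left(\frac{3 i \sqrt{231}}{2} + 4523518\right)} = \frac{15604339}{9 \left(4523518 + \frac{3 i \sqrt{231}}{2}\right)}$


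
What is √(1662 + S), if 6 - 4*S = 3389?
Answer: √3265/2 ≈ 28.570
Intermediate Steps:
S = -3383/4 (S = 3/2 - ¼*3389 = 3/2 - 3389/4 = -3383/4 ≈ -845.75)
√(1662 + S) = √(1662 - 3383/4) = √(3265/4) = √3265/2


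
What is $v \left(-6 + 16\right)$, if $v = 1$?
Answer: $10$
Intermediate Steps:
$v \left(-6 + 16\right) = 1 \left(-6 + 16\right) = 1 \cdot 10 = 10$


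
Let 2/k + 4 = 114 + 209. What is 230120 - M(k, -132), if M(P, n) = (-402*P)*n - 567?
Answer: 6680275/29 ≈ 2.3035e+5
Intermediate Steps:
k = 2/319 (k = 2/(-4 + (114 + 209)) = 2/(-4 + 323) = 2/319 ≈ 0.0062696)
M(P, n) = -567 - 402*P*n (M(P, n) = -402*P*n - 567 = -567 - 402*P*n)
230120 - M(k, -132) = 230120 - (-567 - 402*2/319*(-132)) = 230120 - (-567 + 9648/29) = 230120 - 1*(-6795/29) = 230120 + 6795/29 = 6680275/29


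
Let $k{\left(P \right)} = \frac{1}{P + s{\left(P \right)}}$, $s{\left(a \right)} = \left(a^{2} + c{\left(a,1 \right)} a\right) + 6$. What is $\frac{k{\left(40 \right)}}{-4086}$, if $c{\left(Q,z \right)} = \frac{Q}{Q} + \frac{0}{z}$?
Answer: $- \frac{1}{6888996} \approx -1.4516 \cdot 10^{-7}$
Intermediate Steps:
$c{\left(Q,z \right)} = 1$ ($c{\left(Q,z \right)} = 1 + 0 = 1$)
$s{\left(a \right)} = 6 + a + a^{2}$ ($s{\left(a \right)} = \left(a^{2} + 1 a\right) + 6 = \left(a^{2} + a\right) + 6 = \left(a + a^{2}\right) + 6 = 6 + a + a^{2}$)
$k{\left(P \right)} = \frac{1}{6 + P^{2} + 2 P}$ ($k{\left(P \right)} = \frac{1}{P + \left(6 + P + P^{2}\right)} = \frac{1}{6 + P^{2} + 2 P}$)
$\frac{k{\left(40 \right)}}{-4086} = \frac{1}{\left(6 + 40^{2} + 2 \cdot 40\right) \left(-4086\right)} = \frac{1}{6 + 1600 + 80} \left(- \frac{1}{4086}\right) = \frac{1}{1686} \left(- \frac{1}{4086}\right) = - \frac{1}{6888996}$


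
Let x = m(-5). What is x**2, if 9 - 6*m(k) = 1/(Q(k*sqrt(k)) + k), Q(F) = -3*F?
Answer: (-89009*I + 12420*sqrt(5))/(1800*(-22*I + 3*sqrt(5))) ≈ 2.2522 + 0.01459*I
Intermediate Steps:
m(k) = 3/2 - 1/(6*(k - 3*k**(3/2))) (m(k) = 3/2 - 1/(6*(-3*k*sqrt(k) + k)) = 3/2 - 1/(6*(-3*k**(3/2) + k)) = 3/2 - 1/(6*(k - 3*k**(3/2))))
x = (46 - 135*I*sqrt(5))/(6*(5 - 15*I*sqrt(5))) (x = (1 - 9*(-5) + 27*(-5)**(3/2))/(6*(-1*(-5) + 3*(-5)**(3/2))) = (1 + 45 + 27*(-5*I*sqrt(5)))/(6*(5 + 3*(-5*I*sqrt(5)))) = (1 + 45 - 135*I*sqrt(5))/(6*(5 - 15*I*sqrt(5))) = (46 - 135*I*sqrt(5))/(6*(5 - 15*I*sqrt(5))) ≈ 1.5007 + 0.004861*I)
x**2 = (2071/1380 + I*sqrt(5)/460)**2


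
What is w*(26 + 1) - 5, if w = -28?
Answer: -761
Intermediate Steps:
w*(26 + 1) - 5 = -28*(26 + 1) - 5 = -28*27 - 5 = -756 - 5 = -761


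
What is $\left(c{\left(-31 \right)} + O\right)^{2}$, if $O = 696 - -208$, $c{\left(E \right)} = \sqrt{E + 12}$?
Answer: $\left(904 + i \sqrt{19}\right)^{2} \approx 8.172 \cdot 10^{5} + 7881.0 i$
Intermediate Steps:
$c{\left(E \right)} = \sqrt{12 + E}$
$O = 904$ ($O = 696 + 208 = 904$)
$\left(c{\left(-31 \right)} + O\right)^{2} = \left(\sqrt{12 - 31} + 904\right)^{2} = \left(\sqrt{-19} + 904\right)^{2} = \left(i \sqrt{19} + 904\right)^{2} = \left(904 + i \sqrt{19}\right)^{2}$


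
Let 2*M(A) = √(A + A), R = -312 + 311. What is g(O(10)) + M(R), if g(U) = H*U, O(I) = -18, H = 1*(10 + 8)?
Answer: -324 + I*√2/2 ≈ -324.0 + 0.70711*I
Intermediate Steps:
H = 18 (H = 1*18 = 18)
R = -1
M(A) = √2*√A/2 (M(A) = √(A + A)/2 = √(2*A)/2 = (√2*√A)/2 = √2*√A/2)
g(U) = 18*U
g(O(10)) + M(R) = 18*(-18) + √2*√(-1)/2 = -324 + √2*I/2 = -324 + I*√2/2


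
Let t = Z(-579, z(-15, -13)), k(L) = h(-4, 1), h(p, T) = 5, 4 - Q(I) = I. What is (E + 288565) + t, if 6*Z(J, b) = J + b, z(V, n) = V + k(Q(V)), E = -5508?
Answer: 1697753/6 ≈ 2.8296e+5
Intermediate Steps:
Q(I) = 4 - I
k(L) = 5
z(V, n) = 5 + V (z(V, n) = V + 5 = 5 + V)
Z(J, b) = J/6 + b/6 (Z(J, b) = (J + b)/6 = J/6 + b/6)
t = -589/6 (t = (⅙)*(-579) + (5 - 15)/6 = -193/2 + (⅙)*(-10) = -193/2 - 5/3 = -589/6 ≈ -98.167)
(E + 288565) + t = (-5508 + 288565) - 589/6 = 283057 - 589/6 = 1697753/6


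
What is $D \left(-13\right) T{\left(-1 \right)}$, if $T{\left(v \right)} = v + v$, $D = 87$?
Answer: $2262$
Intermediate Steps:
$T{\left(v \right)} = 2 v$
$D \left(-13\right) T{\left(-1 \right)} = 87 \left(-13\right) 2 \left(-1\right) = \left(-1131\right) \left(-2\right) = 2262$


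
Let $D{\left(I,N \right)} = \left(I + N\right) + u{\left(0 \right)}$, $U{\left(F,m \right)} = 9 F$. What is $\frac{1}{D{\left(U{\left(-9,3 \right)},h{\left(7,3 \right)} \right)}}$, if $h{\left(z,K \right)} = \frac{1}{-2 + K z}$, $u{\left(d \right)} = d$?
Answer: $- \frac{19}{1538} \approx -0.012354$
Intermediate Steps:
$D{\left(I,N \right)} = I + N$ ($D{\left(I,N \right)} = \left(I + N\right) + 0 = I + N$)
$\frac{1}{D{\left(U{\left(-9,3 \right)},h{\left(7,3 \right)} \right)}} = \frac{1}{9 \left(-9\right) + \frac{1}{-2 + 3 \cdot 7}} = \frac{1}{-81 + \frac{1}{-2 + 21}} = \frac{1}{-81 + \frac{1}{19}} = \frac{1}{- \frac{1538}{19}} = - \frac{19}{1538}$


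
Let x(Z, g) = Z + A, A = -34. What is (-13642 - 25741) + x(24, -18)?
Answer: -39393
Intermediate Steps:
x(Z, g) = -34 + Z (x(Z, g) = Z - 34 = -34 + Z)
(-13642 - 25741) + x(24, -18) = (-13642 - 25741) + (-34 + 24) = -39383 - 10 = -39393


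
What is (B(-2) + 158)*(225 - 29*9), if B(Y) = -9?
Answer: -5364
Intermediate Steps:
(B(-2) + 158)*(225 - 29*9) = (-9 + 158)*(225 - 29*9) = 149*(225 - 261) = 149*(-36) = -5364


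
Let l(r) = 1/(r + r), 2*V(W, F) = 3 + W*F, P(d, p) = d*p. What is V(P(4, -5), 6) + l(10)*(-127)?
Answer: -1297/20 ≈ -64.850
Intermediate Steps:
V(W, F) = 3/2 + F*W/2 (V(W, F) = (3 + W*F)/2 = (3 + F*W)/2 = 3/2 + F*W/2)
l(r) = 1/(2*r)
V(P(4, -5), 6) + l(10)*(-127) = (3/2 + (½)*6*(4*(-5))) + ((½)/10)*(-127) = (3/2 + (½)*6*(-20)) + ((½)*(⅒))*(-127) = (3/2 - 60) + (1/20)*(-127) = -117/2 - 127/20 = -1297/20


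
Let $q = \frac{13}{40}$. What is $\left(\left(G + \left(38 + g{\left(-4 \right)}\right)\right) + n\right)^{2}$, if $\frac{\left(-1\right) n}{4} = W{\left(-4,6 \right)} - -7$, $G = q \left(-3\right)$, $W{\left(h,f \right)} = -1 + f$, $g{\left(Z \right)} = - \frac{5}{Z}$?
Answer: $\frac{151321}{1600} \approx 94.576$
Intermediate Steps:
$q = \frac{13}{40}$ ($q = 13 \cdot \frac{1}{40} = \frac{13}{40} \approx 0.325$)
$G = - \frac{39}{40}$ ($G = \frac{13}{40} \left(-3\right) = - \frac{39}{40} \approx -0.975$)
$n = -48$ ($n = - 4 \left(\left(-1 + 6\right) - -7\right) = - 4 \left(5 + 7\right) = \left(-4\right) 12 = -48$)
$\left(\left(G + \left(38 + g{\left(-4 \right)}\right)\right) + n\right)^{2} = \left(\left(- \frac{39}{40} + \left(38 - \frac{5}{-4}\right)\right) - 48\right)^{2} = \left(\left(- \frac{39}{40} + \left(38 - - \frac{5}{4}\right)\right) - 48\right)^{2} = \left(\left(- \frac{39}{40} + \left(38 + \frac{5}{4}\right)\right) - 48\right)^{2} = \left(\left(- \frac{39}{40} + \frac{157}{4}\right) - 48\right)^{2} = \left(\frac{1531}{40} - 48\right)^{2} = \left(- \frac{389}{40}\right)^{2} = \frac{151321}{1600}$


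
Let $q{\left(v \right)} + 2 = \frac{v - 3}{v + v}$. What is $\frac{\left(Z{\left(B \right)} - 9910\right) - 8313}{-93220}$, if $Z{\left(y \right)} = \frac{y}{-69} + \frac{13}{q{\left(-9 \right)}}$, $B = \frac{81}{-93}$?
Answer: $\frac{51999767}{265863440} \approx 0.19559$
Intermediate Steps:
$B = - \frac{27}{31}$ ($B = 81 \left(- \frac{1}{93}\right) = - \frac{27}{31} \approx -0.87097$)
$q{\left(v \right)} = -2 + \frac{-3 + v}{2 v}$ ($q{\left(v \right)} = -2 + \frac{v - 3}{v + v} = -2 + \frac{-3 + v}{2 v}$)
$Z{\left(y \right)} = - \frac{39}{4} - \frac{y}{69}$ ($Z{\left(y \right)} = \frac{y}{-69} + \frac{13}{\frac{3}{2} \frac{1}{-9} \left(-1 - -9\right)} = y \left(- \frac{1}{69}\right) + \frac{13}{\frac{3}{2} \left(- \frac{1}{9}\right) \left(-1 + 9\right)} = - \frac{y}{69} + \frac{13}{\frac{3}{2} \left(- \frac{1}{9}\right) 8} = - \frac{y}{69} + \frac{13}{- \frac{4}{3}} = - \frac{y}{69} + 13 \left(- \frac{3}{4}\right) = - \frac{y}{69} - \frac{39}{4} = - \frac{39}{4} - \frac{y}{69}$)
$\frac{\left(Z{\left(B \right)} - 9910\right) - 8313}{-93220} = \frac{\left(\left(- \frac{39}{4} - - \frac{9}{713}\right) - 9910\right) - 8313}{-93220} = \left(\left(\left(- \frac{39}{4} + \frac{9}{713}\right) - 9910\right) - 8313\right) \left(- \frac{1}{93220}\right) = \left(\left(- \frac{27771}{2852} - 9910\right) - 8313\right) \left(- \frac{1}{93220}\right) = \left(- \frac{28291091}{2852} - 8313\right) \left(- \frac{1}{93220}\right) = \left(- \frac{51999767}{2852}\right) \left(- \frac{1}{93220}\right) = \frac{51999767}{265863440}$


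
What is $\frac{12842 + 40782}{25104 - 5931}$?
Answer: $\frac{53624}{19173} \approx 2.7968$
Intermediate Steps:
$\frac{12842 + 40782}{25104 - 5931} = \frac{53624}{19173}$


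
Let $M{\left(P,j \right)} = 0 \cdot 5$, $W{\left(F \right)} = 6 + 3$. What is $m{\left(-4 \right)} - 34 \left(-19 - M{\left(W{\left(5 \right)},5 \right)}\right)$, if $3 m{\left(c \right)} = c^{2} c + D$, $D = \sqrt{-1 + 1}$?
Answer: $\frac{1874}{3} \approx 624.67$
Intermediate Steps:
$W{\left(F \right)} = 9$
$M{\left(P,j \right)} = 0$
$D = 0$ ($D = \sqrt{0} = 0$)
$m{\left(c \right)} = \frac{c^{3}}{3}$ ($m{\left(c \right)} = \frac{c^{2} c + 0}{3} = \frac{c^{3} + 0}{3} = \frac{c^{3}}{3}$)
$m{\left(-4 \right)} - 34 \left(-19 - M{\left(W{\left(5 \right)},5 \right)}\right) = \frac{\left(-4\right)^{3}}{3} - 34 \left(-19 - 0\right) = \frac{1}{3} \left(-64\right) - 34 \left(-19 + 0\right) = - \frac{64}{3} - -646 = - \frac{64}{3} + 646 = \frac{1874}{3}$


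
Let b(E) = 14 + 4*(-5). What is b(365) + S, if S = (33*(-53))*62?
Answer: -108444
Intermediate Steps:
S = -108438 (S = -1749*62 = -108438)
b(E) = -6 (b(E) = 14 - 20 = -6)
b(365) + S = -6 - 108438 = -108444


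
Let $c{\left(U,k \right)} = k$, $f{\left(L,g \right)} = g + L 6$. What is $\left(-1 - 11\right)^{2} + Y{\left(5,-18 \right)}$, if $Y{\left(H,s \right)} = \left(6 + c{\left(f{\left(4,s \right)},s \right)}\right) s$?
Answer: $360$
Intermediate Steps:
$f{\left(L,g \right)} = g + 6 L$
$Y{\left(H,s \right)} = s \left(6 + s\right)$ ($Y{\left(H,s \right)} = \left(6 + s\right) s = s \left(6 + s\right)$)
$\left(-1 - 11\right)^{2} + Y{\left(5,-18 \right)} = \left(-1 - 11\right)^{2} - 18 \left(6 - 18\right) = \left(-12\right)^{2} - -216 = 144 + 216 = 360$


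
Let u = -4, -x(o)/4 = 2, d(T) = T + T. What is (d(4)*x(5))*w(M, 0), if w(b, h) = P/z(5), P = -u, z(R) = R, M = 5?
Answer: -256/5 ≈ -51.200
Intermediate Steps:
d(T) = 2*T
x(o) = -8 (x(o) = -4*2 = -8)
P = 4 (P = -1*(-4) = 4)
w(b, h) = 4/5
(d(4)*x(5))*w(M, 0) = ((2*4)*(-8))*(4/5) = (8*(-8))*(4/5) = -64*4/5 = -256/5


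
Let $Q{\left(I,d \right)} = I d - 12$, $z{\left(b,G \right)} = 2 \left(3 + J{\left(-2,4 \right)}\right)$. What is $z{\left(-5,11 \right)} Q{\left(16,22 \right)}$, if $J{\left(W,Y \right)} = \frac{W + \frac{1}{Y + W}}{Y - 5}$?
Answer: $3060$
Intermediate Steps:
$J{\left(W,Y \right)} = \frac{W + \frac{1}{W + Y}}{-5 + Y}$
$z{\left(b,G \right)} = 9$ ($z{\left(b,G \right)} = 2 \left(3 + \frac{1 + \left(-2\right)^{2} - 8}{4^{2} - -10 - 20 - 8}\right) = 2 \left(3 + \frac{1 + 4 - 8}{16 + 10 - 20 - 8}\right) = 2 \left(3 + \frac{1}{-2} \left(-3\right)\right) = 2 \left(3 - - \frac{3}{2}\right) = 2 \left(3 + \frac{3}{2}\right) = 2 \cdot \frac{9}{2} = 9$)
$Q{\left(I,d \right)} = -12 + I d$
$z{\left(-5,11 \right)} Q{\left(16,22 \right)} = 9 \left(-12 + 16 \cdot 22\right) = 9 \left(-12 + 352\right) = 9 \cdot 340 = 3060$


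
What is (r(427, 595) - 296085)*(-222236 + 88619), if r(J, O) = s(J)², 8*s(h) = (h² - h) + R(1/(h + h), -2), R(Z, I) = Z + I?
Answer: -3222508472596910966337/46676224 ≈ -6.9040e+13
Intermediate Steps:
R(Z, I) = I + Z
s(h) = -¼ - h/8 + h²/8 + 1/(16*h) (s(h) = ((h² - h) + (-2 + 1/(h + h)))/8 = ((h² - h) + (-2 + 1/(2*h)))/8 = (-2 + h² + 1/(2*h) - h)/8 = -¼ - h/8 + h²/8 + 1/(16*h))
r(J, O) = (1 - 4*J + 2*J²*(-1 + J))²/(256*J²) (r(J, O) = ((1 - 4*J + 2*J²*(-1 + J))/(16*J))² = (1 - 4*J + 2*J²*(-1 + J))²/(256*J²))
(r(427, 595) - 296085)*(-222236 + 88619) = ((1/256)*(-1 + 4*427 + 2*427²*(1 - 1*427))²/427² - 296085)*(-222236 + 88619) = ((1/256)*(1/182329)*(-1 + 1708 + 2*182329*(1 - 427))² - 296085)*(-133617) = ((1/256)*(1/182329)*(-1 + 1708 + 2*182329*(-426))² - 296085)*(-133617) = ((1/256)*(1/182329)*(-1 + 1708 - 155344308)² - 296085)*(-133617) = ((1/256)*(1/182329)*(-155342601)² - 296085)*(-133617) = ((1/256)*(1/182329)*24131323685445201 - 296085)*(-133617) = (24131323685445201/46676224 - 296085)*(-133617) = (24117503555662161/46676224)*(-133617) = -3222508472596910966337/46676224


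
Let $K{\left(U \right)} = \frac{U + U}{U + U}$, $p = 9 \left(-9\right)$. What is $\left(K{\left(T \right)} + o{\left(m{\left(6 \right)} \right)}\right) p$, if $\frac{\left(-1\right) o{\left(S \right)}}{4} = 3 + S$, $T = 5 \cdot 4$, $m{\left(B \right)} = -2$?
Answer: $243$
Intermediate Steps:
$T = 20$
$o{\left(S \right)} = -12 - 4 S$ ($o{\left(S \right)} = - 4 \left(3 + S\right) = -12 - 4 S$)
$p = -81$
$K{\left(U \right)} = 1$ ($K{\left(U \right)} = \frac{2 U}{2 U} = 2 U \frac{1}{2 U} = 1$)
$\left(K{\left(T \right)} + o{\left(m{\left(6 \right)} \right)}\right) p = \left(1 - 4\right) \left(-81\right) = \left(-3\right) \left(-81\right) = 243$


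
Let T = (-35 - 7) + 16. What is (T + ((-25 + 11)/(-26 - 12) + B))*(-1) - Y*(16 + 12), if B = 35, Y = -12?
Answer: 6206/19 ≈ 326.63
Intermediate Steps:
T = -26 (T = -42 + 16 = -26)
(T + ((-25 + 11)/(-26 - 12) + B))*(-1) - Y*(16 + 12) = (-26 + ((-25 + 11)/(-26 - 12) + 35))*(-1) - (-12)*(16 + 12) = (-26 + (-14/(-38) + 35))*(-1) - (-12)*28 = (-26 + (-14*(-1/38) + 35))*(-1) - 1*(-336) = (-26 + (7/19 + 35))*(-1) + 336 = (-26 + 672/19)*(-1) + 336 = (178/19)*(-1) + 336 = -178/19 + 336 = 6206/19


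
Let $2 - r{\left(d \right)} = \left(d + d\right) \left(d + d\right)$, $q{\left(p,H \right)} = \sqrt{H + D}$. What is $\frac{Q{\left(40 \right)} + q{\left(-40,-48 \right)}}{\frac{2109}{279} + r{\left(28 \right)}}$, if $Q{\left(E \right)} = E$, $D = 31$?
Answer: $- \frac{3720}{290759} - \frac{93 i \sqrt{17}}{290759} \approx -0.012794 - 0.0013188 i$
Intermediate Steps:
$q{\left(p,H \right)} = \sqrt{31 + H}$ ($q{\left(p,H \right)} = \sqrt{H + 31} = \sqrt{31 + H}$)
$r{\left(d \right)} = 2 - 4 d^{2}$ ($r{\left(d \right)} = 2 - \left(d + d\right) \left(d + d\right) = 2 - 2 d 2 d = 2 - 4 d^{2}$)
$\frac{Q{\left(40 \right)} + q{\left(-40,-48 \right)}}{\frac{2109}{279} + r{\left(28 \right)}} = \frac{40 + \sqrt{31 - 48}}{\frac{2109}{279} + \left(2 - 4 \cdot 28^{2}\right)} = \frac{40 + \sqrt{-17}}{2109 \cdot \frac{1}{279} + \left(2 - 3136\right)} = \frac{40 + i \sqrt{17}}{\frac{703}{93} + \left(2 - 3136\right)} = \frac{40 + i \sqrt{17}}{\frac{703}{93} - 3134} = \frac{40 + i \sqrt{17}}{- \frac{290759}{93}} = \left(40 + i \sqrt{17}\right) \left(- \frac{93}{290759}\right) = - \frac{3720}{290759} - \frac{93 i \sqrt{17}}{290759}$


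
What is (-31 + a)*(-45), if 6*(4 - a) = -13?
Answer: 2235/2 ≈ 1117.5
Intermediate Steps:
a = 37/6 (a = 4 - 1/6*(-13) = 4 + 13/6 = 37/6 ≈ 6.1667)
(-31 + a)*(-45) = (-31 + 37/6)*(-45) = -149/6*(-45) = 2235/2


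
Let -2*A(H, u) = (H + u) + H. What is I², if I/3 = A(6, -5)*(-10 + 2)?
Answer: 7056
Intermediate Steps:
A(H, u) = -H - u/2 (A(H, u) = -((H + u) + H)/2 = -(u + 2*H)/2 = -H - u/2)
I = 84 (I = 3*((-1*6 - ½*(-5))*(-10 + 2)) = 3*((-6 + 5/2)*(-8)) = 3*(-7/2*(-8)) = 3*28 = 84)
I² = 84² = 7056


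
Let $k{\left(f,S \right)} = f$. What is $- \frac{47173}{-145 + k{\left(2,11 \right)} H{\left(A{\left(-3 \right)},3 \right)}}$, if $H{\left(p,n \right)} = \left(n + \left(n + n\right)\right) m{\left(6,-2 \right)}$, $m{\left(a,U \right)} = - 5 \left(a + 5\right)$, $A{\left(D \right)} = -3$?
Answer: $\frac{47173}{1135} \approx 41.562$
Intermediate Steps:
$m{\left(a,U \right)} = -25 - 5 a$ ($m{\left(a,U \right)} = - 5 \left(5 + a\right) = -25 - 5 a$)
$H{\left(p,n \right)} = - 165 n$ ($H{\left(p,n \right)} = \left(n + \left(n + n\right)\right) \left(-25 - 30\right) = \left(n + 2 n\right) \left(-25 - 30\right) = 3 n \left(-55\right) = - 165 n$)
$- \frac{47173}{-145 + k{\left(2,11 \right)} H{\left(A{\left(-3 \right)},3 \right)}} = - \frac{47173}{-145 + 2 \left(\left(-165\right) 3\right)} = - \frac{47173}{-145 + 2 \left(-495\right)} = - \frac{47173}{-145 - 990} = - \frac{47173}{-1135} = \left(-47173\right) \left(- \frac{1}{1135}\right) = \frac{47173}{1135}$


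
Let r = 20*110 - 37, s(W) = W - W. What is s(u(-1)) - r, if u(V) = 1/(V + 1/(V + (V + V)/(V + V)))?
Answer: -2163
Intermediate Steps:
u(V) = 1/(V + 1/(1 + V)) (u(V) = 1/(V + 1/(V + (2*V)/((2*V)))) = 1/(V + 1/(V + (2*V)*(1/(2*V)))) = 1/(V + 1/(V + 1)) = 1/(V + 1/(1 + V)))
s(W) = 0
r = 2163 (r = 2200 - 37 = 2163)
s(u(-1)) - r = 0 - 1*2163 = 0 - 2163 = -2163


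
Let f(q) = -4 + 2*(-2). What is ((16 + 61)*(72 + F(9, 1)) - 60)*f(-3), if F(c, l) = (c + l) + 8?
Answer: -54960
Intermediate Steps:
F(c, l) = 8 + c + l
f(q) = -8 (f(q) = -4 - 4 = -8)
((16 + 61)*(72 + F(9, 1)) - 60)*f(-3) = ((16 + 61)*(72 + (8 + 9 + 1)) - 60)*(-8) = (77*(72 + 18) - 60)*(-8) = (77*90 - 60)*(-8) = (6930 - 60)*(-8) = 6870*(-8) = -54960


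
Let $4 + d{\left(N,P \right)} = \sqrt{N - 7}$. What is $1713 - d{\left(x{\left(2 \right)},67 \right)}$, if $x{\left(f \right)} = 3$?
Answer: $1717 - 2 i \approx 1717.0 - 2.0 i$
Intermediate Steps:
$d{\left(N,P \right)} = -4 + \sqrt{-7 + N}$ ($d{\left(N,P \right)} = -4 + \sqrt{N - 7} = -4 + \sqrt{-7 + N}$)
$1713 - d{\left(x{\left(2 \right)},67 \right)} = 1713 - \left(-4 + \sqrt{-7 + 3}\right) = 1713 - \left(-4 + \sqrt{-4}\right) = 1713 - \left(-4 + 2 i\right) = 1713 + \left(4 - 2 i\right) = 1717 - 2 i$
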